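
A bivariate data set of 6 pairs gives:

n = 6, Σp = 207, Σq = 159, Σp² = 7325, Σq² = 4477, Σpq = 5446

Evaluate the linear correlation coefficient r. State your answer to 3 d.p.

r = (nΣpq − ΣpΣq) / √[(nΣp² − (Σp)²)(nΣq² − (Σq)²)]
Numerator: 6×5446 − 207×159 = -237
Denominator: √[(43950 − 42849)(26862 − 25281)] = √[1101 × 1581] = 1319.3487
r = -237 / 1319.3487 ≈ -0.180

-0.180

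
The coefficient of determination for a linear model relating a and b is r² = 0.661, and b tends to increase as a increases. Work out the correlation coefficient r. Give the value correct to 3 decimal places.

|r| = √0.661 = 0.813
The association is positive, so r = 0.813.

0.813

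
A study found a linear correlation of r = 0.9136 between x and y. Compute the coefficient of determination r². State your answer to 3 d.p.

0.835

r² = (0.9136)² = 0.835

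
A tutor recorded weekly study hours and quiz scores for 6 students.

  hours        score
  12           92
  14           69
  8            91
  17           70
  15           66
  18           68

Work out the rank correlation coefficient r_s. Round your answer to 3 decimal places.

-0.657

Rank hours: 2, 3, 1, 5, 4, 6
Rank score: 6, 3, 5, 4, 1, 2
d = rank(hours) − rank(score): -4, 0, -4, 1, 3, 4; Σd² = 58
ρ = 1 − 6Σd² / [n(n²−1)] = 1 − 6×58 / (6×35) = 1 − 348/210 ≈ -0.657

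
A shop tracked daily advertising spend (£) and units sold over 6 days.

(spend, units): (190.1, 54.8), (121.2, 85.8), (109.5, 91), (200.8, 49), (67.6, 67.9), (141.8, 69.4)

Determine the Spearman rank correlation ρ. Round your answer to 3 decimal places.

-0.657

Rank spend: 5, 3, 2, 6, 1, 4
Rank units: 2, 5, 6, 1, 3, 4
d = rank(spend) − rank(units): 3, -2, -4, 5, -2, 0; Σd² = 58
ρ = 1 − 6Σd² / [n(n²−1)] = 1 − 6×58 / (6×35) = 1 − 348/210 ≈ -0.657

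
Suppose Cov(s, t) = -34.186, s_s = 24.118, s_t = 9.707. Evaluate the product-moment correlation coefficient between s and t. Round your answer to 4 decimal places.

-0.1460

r = Cov(s,t) / (s_s · s_t) = -34.186 / (24.118 × 9.707)
  = -34.186 / 234.1134 ≈ -0.1460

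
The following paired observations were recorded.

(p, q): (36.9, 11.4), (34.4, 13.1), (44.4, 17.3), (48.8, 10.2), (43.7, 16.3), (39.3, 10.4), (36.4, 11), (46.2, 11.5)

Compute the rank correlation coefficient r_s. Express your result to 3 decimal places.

Rank p: 3, 1, 6, 8, 5, 4, 2, 7
Rank q: 4, 6, 8, 1, 7, 2, 3, 5
d = rank(p) − rank(q): -1, -5, -2, 7, -2, 2, -1, 2; Σd² = 92
ρ = 1 − 6Σd² / [n(n²−1)] = 1 − 6×92 / (8×63) = 1 − 552/504 ≈ -0.095

-0.095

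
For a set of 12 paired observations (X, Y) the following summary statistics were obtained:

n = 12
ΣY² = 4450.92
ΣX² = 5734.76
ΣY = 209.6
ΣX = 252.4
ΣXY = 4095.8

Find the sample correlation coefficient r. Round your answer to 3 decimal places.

-0.539

r = (nΣXY − ΣXΣY) / √[(nΣX² − (ΣX)²)(nΣY² − (ΣY)²)]
Numerator: 12×4095.8 − 252.4×209.6 = -3753.44
Denominator: √[(68817.12 − 63705.76)(53411.04 − 43932.16)] = √[5111.36 × 9478.88] = 6960.6011
r = -3753.44 / 6960.6011 ≈ -0.539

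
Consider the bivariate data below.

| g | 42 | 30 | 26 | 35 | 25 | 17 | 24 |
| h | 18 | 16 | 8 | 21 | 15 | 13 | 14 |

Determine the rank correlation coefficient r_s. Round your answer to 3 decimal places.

0.750

Rank g: 7, 5, 4, 6, 3, 1, 2
Rank h: 6, 5, 1, 7, 4, 2, 3
d = rank(g) − rank(h): 1, 0, 3, -1, -1, -1, -1; Σd² = 14
ρ = 1 − 6Σd² / [n(n²−1)] = 1 − 6×14 / (7×48) = 1 − 84/336 ≈ 0.750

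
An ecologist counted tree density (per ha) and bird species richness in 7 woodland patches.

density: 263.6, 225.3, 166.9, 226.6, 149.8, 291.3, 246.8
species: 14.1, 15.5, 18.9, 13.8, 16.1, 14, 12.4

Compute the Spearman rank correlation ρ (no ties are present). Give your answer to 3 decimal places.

Rank density: 6, 3, 2, 4, 1, 7, 5
Rank species: 4, 5, 7, 2, 6, 3, 1
d = rank(density) − rank(species): 2, -2, -5, 2, -5, 4, 4; Σd² = 94
ρ = 1 − 6Σd² / [n(n²−1)] = 1 − 6×94 / (7×48) = 1 − 564/336 ≈ -0.679

-0.679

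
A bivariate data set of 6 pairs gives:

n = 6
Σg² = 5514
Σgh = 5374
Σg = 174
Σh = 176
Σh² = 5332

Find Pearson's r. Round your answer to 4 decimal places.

0.9591

r = (nΣgh − ΣgΣh) / √[(nΣg² − (Σg)²)(nΣh² − (Σh)²)]
Numerator: 6×5374 − 174×176 = 1620
Denominator: √[(33084 − 30276)(31992 − 30976)] = √[2808 × 1016] = 1689.0613
r = 1620 / 1689.0613 ≈ 0.9591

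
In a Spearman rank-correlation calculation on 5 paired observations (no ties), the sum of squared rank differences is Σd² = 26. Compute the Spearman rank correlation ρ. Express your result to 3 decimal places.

ρ = 1 − 6Σd² / [n(n²−1)] = 1 − 6×26 / (5×24)
  = 1 − 156/120 = 1 − 1.3000 ≈ -0.300

-0.300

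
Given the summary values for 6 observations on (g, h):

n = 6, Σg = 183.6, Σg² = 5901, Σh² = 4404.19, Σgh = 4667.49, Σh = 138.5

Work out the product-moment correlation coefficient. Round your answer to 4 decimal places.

r = (nΣgh − ΣgΣh) / √[(nΣg² − (Σg)²)(nΣh² − (Σh)²)]
Numerator: 6×4667.49 − 183.6×138.5 = 2576.34
Denominator: √[(35406 − 33708.96)(26425.14 − 19182.25)] = √[1697.04 × 7242.89] = 3505.9199
r = 2576.34 / 3505.9199 ≈ 0.7349

0.7349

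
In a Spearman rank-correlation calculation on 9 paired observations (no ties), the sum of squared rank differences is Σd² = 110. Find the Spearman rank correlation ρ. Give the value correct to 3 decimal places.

0.083

ρ = 1 − 6Σd² / [n(n²−1)] = 1 − 6×110 / (9×80)
  = 1 − 660/720 = 1 − 0.9167 ≈ 0.083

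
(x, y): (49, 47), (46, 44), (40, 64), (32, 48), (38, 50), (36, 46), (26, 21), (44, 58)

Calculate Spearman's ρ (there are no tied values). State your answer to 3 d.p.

0.238

Rank x: 8, 7, 5, 2, 4, 3, 1, 6
Rank y: 4, 2, 8, 5, 6, 3, 1, 7
d = rank(x) − rank(y): 4, 5, -3, -3, -2, 0, 0, -1; Σd² = 64
ρ = 1 − 6Σd² / [n(n²−1)] = 1 − 6×64 / (8×63) = 1 − 384/504 ≈ 0.238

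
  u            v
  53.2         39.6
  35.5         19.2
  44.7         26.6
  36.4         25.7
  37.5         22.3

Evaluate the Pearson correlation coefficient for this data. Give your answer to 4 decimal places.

n = 5, Σu = 207.3, Σv = 133.4, Σu² = 8819.79, Σv² = 3802.14, Σuv = 5749.07
nΣuv − ΣuΣv = 28745.35 − 27653.82 = 1091.53
nΣu² − (Σu)² = 44098.95 − 42973.29 = 1125.66; nΣv² − (Σv)² = 19010.7 − 17795.56 = 1215.14
r = 1091.53 / √(1125.66 × 1215.14) = 1091.53 / 1169.5446 ≈ 0.9333

0.9333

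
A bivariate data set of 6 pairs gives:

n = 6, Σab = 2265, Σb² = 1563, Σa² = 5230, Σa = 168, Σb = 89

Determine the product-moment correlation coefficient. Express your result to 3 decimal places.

r = (nΣab − ΣaΣb) / √[(nΣa² − (Σa)²)(nΣb² − (Σb)²)]
Numerator: 6×2265 − 168×89 = -1362
Denominator: √[(31380 − 28224)(9378 − 7921)] = √[3156 × 1457] = 2144.3628
r = -1362 / 2144.3628 ≈ -0.635

-0.635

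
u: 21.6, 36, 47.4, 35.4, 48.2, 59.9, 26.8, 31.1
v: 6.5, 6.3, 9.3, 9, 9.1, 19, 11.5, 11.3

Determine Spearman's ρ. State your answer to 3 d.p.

0.262

Rank u: 1, 5, 6, 4, 7, 8, 2, 3
Rank v: 2, 1, 5, 3, 4, 8, 7, 6
d = rank(u) − rank(v): -1, 4, 1, 1, 3, 0, -5, -3; Σd² = 62
ρ = 1 − 6Σd² / [n(n²−1)] = 1 − 6×62 / (8×63) = 1 − 372/504 ≈ 0.262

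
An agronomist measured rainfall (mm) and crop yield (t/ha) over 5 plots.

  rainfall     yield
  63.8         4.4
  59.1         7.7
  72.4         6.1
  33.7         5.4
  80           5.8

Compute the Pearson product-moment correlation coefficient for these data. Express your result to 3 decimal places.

n = 5, Σx = 309, Σy = 29.4, Σx² = 20340.7, Σy² = 178.66, Σxy = 1823.41
nΣxy − ΣxΣy = 9117.05 − 9084.6 = 32.45
nΣx² − (Σx)² = 101703.5 − 95481 = 6222.5; nΣy² − (Σy)² = 893.3 − 864.36 = 28.94
r = 32.45 / √(6222.5 × 28.94) = 32.45 / 424.3573 ≈ 0.076

0.076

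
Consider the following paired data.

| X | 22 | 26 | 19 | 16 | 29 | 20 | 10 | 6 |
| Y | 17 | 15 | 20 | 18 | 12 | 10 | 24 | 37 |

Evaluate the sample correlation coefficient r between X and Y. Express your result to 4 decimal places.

n = 8, ΣX = 148, ΣY = 153, ΣX² = 3154, ΣY² = 3427, ΣXY = 2442
nΣXY − ΣXΣY = 19536 − 22644 = -3108
nΣX² − (ΣX)² = 25232 − 21904 = 3328; nΣY² − (ΣY)² = 27416 − 23409 = 4007
r = -3108 / √(3328 × 4007) = -3108 / 3651.7525 ≈ -0.8511

-0.8511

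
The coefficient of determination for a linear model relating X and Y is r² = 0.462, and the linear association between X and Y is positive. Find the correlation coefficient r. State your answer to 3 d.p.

0.680

|r| = √0.462 = 0.680
The association is positive, so r = 0.680.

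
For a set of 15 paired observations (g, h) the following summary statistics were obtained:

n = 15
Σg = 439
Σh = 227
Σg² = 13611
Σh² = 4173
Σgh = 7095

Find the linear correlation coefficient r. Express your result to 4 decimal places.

0.6018

r = (nΣgh − ΣgΣh) / √[(nΣg² − (Σg)²)(nΣh² − (Σh)²)]
Numerator: 15×7095 − 439×227 = 6772
Denominator: √[(204165 − 192721)(62595 − 51529)] = √[11444 × 11066] = 11253.4130
r = 6772 / 11253.4130 ≈ 0.6018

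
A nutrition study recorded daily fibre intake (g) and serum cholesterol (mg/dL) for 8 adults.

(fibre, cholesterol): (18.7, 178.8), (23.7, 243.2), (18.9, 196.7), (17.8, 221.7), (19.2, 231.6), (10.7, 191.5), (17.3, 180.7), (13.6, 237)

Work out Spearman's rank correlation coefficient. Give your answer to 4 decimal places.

0.3810

Rank fibre: 5, 8, 6, 4, 7, 1, 3, 2
Rank cholesterol: 1, 8, 4, 5, 6, 3, 2, 7
d = rank(fibre) − rank(cholesterol): 4, 0, 2, -1, 1, -2, 1, -5; Σd² = 52
ρ = 1 − 6Σd² / [n(n²−1)] = 1 − 6×52 / (8×63) = 1 − 312/504 ≈ 0.3810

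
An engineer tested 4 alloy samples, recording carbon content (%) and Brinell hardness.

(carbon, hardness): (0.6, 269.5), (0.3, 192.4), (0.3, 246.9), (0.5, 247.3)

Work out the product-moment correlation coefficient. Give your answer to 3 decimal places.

0.731

n = 4, Σx = 1.7, Σy = 956.1, Σx² = 0.79, Σy² = 231764.91, Σxy = 417.14
nΣxy − ΣxΣy = 1668.56 − 1625.37 = 43.19
nΣx² − (Σx)² = 3.16 − 2.89 = 0.27; nΣy² − (Σy)² = 927059.64 − 914127.21 = 12932.43
r = 43.19 / √(0.27 × 12932.43) = 43.19 / 59.0911 ≈ 0.731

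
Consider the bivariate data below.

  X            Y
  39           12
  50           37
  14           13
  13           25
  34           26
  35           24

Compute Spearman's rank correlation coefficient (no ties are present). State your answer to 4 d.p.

Rank X: 5, 6, 2, 1, 3, 4
Rank Y: 1, 6, 2, 4, 5, 3
d = rank(X) − rank(Y): 4, 0, 0, -3, -2, 1; Σd² = 30
ρ = 1 − 6Σd² / [n(n²−1)] = 1 − 6×30 / (6×35) = 1 − 180/210 ≈ 0.1429

0.1429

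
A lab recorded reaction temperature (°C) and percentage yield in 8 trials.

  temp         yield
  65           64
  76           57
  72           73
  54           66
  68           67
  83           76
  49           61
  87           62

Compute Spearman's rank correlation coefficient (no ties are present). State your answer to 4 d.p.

0.1667

Rank temp: 3, 6, 5, 2, 4, 7, 1, 8
Rank yield: 4, 1, 7, 5, 6, 8, 2, 3
d = rank(temp) − rank(yield): -1, 5, -2, -3, -2, -1, -1, 5; Σd² = 70
ρ = 1 − 6Σd² / [n(n²−1)] = 1 − 6×70 / (8×63) = 1 − 420/504 ≈ 0.1667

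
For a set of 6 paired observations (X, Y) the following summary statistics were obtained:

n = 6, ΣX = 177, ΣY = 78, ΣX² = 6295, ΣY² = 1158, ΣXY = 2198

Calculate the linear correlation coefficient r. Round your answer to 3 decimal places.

r = (nΣXY − ΣXΣY) / √[(nΣX² − (ΣX)²)(nΣY² − (ΣY)²)]
Numerator: 6×2198 − 177×78 = -618
Denominator: √[(37770 − 31329)(6948 − 6084)] = √[6441 × 864] = 2359.0303
r = -618 / 2359.0303 ≈ -0.262

-0.262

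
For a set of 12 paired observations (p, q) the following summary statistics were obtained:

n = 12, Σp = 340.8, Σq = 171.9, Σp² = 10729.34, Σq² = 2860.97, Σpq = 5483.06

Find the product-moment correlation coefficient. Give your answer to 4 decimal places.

0.9290

r = (nΣpq − ΣpΣq) / √[(nΣp² − (Σp)²)(nΣq² − (Σq)²)]
Numerator: 12×5483.06 − 340.8×171.9 = 7213.2
Denominator: √[(128752.08 − 116144.64)(34331.64 − 29549.61)] = √[12607.44 × 4782.03] = 7764.6092
r = 7213.2 / 7764.6092 ≈ 0.9290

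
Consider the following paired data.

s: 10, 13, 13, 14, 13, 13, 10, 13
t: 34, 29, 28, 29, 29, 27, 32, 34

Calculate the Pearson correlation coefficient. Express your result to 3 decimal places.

n = 8, Σs = 99, Σt = 242, Σs² = 1241, Σt² = 7372, Σst = 2977
nΣst − ΣsΣt = 23816 − 23958 = -142
nΣs² − (Σs)² = 9928 − 9801 = 127; nΣt² − (Σt)² = 58976 − 58564 = 412
r = -142 / √(127 × 412) = -142 / 228.7444 ≈ -0.621

-0.621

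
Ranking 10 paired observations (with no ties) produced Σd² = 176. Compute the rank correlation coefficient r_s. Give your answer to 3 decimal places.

-0.067

ρ = 1 − 6Σd² / [n(n²−1)] = 1 − 6×176 / (10×99)
  = 1 − 1056/990 = 1 − 1.0667 ≈ -0.067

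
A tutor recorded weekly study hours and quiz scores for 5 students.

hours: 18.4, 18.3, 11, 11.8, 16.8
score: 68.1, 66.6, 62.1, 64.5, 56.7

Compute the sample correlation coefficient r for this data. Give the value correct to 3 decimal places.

0.248

n = 5, Σx = 76.3, Σy = 318, Σx² = 1215.93, Σy² = 20304.72, Σxy = 4868.58
nΣxy − ΣxΣy = 24342.9 − 24263.4 = 79.5
nΣx² − (Σx)² = 6079.65 − 5821.69 = 257.96; nΣy² − (Σy)² = 101523.6 − 101124 = 399.6
r = 79.5 / √(257.96 × 399.6) = 79.5 / 321.0620 ≈ 0.248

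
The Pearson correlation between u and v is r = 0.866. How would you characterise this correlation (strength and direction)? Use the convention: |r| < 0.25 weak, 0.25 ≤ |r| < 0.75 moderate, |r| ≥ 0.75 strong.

r = 0.866 > 0 so the relationship is positive.
|r| = 0.866, which falls in the strong range.

strong positive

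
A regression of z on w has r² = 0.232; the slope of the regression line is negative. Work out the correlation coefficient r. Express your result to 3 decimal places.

|r| = √0.232 = 0.482
The association is negative, so r = −0.482.

-0.482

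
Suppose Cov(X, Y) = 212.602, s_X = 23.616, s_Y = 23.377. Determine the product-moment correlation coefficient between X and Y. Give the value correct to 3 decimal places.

0.385

r = Cov(X,Y) / (s_X · s_Y) = 212.602 / (23.616 × 23.377)
  = 212.602 / 552.0712 ≈ 0.385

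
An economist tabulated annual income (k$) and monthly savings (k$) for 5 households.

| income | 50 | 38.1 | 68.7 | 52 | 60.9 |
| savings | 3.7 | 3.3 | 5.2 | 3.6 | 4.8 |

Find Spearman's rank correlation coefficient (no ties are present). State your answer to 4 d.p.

0.9000

Rank income: 2, 1, 5, 3, 4
Rank savings: 3, 1, 5, 2, 4
d = rank(income) − rank(savings): -1, 0, 0, 1, 0; Σd² = 2
ρ = 1 − 6Σd² / [n(n²−1)] = 1 − 6×2 / (5×24) = 1 − 12/120 ≈ 0.9000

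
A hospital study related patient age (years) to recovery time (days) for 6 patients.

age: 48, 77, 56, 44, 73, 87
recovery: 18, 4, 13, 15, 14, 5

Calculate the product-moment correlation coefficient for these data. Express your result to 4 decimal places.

-0.8344

n = 6, Σx = 385, Σy = 69, Σx² = 26203, Σy² = 955, Σxy = 4017
nΣxy − ΣxΣy = 24102 − 26565 = -2463
nΣx² − (Σx)² = 157218 − 148225 = 8993; nΣy² − (Σy)² = 5730 − 4761 = 969
r = -2463 / √(8993 × 969) = -2463 / 2951.9853 ≈ -0.8344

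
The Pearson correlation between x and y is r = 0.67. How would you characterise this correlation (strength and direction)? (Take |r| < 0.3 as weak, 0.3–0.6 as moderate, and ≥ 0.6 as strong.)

r = 0.67 > 0 so the relationship is positive.
|r| = 0.67, which falls in the strong range.

strong positive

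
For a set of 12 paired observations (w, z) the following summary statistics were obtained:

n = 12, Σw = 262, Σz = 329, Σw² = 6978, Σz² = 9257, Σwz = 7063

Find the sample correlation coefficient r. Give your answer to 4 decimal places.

r = (nΣwz − ΣwΣz) / √[(nΣw² − (Σw)²)(nΣz² − (Σz)²)]
Numerator: 12×7063 − 262×329 = -1442
Denominator: √[(83736 − 68644)(111084 − 108241)] = √[15092 × 2843] = 6550.3096
r = -1442 / 6550.3096 ≈ -0.2201

-0.2201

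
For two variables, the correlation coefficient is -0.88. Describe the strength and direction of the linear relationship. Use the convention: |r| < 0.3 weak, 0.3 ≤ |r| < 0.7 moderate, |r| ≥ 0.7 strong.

r = -0.88 < 0 so the relationship is negative.
|r| = 0.88, which falls in the strong range.

strong negative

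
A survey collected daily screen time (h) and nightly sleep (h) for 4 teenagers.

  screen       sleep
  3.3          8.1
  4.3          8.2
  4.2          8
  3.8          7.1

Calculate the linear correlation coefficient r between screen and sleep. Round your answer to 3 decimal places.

0.159

n = 4, Σx = 15.6, Σy = 31.4, Σx² = 61.46, Σy² = 247.26, Σxy = 122.57
nΣxy − ΣxΣy = 490.28 − 489.84 = 0.44
nΣx² − (Σx)² = 245.84 − 243.36 = 2.48; nΣy² − (Σy)² = 989.04 − 985.96 = 3.08
r = 0.44 / √(2.48 × 3.08) = 0.44 / 2.7638 ≈ 0.159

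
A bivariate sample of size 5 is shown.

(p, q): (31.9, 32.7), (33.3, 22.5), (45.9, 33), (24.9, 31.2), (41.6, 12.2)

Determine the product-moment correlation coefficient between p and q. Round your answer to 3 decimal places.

-0.278

n = 5, Σp = 177.6, Σq = 131.6, Σp² = 6583.88, Σq² = 3786.82, Σpq = 4591.48
nΣpq − ΣpΣq = 22957.4 − 23372.16 = -414.76
nΣp² − (Σp)² = 32919.4 − 31541.76 = 1377.64; nΣq² − (Σq)² = 18934.1 − 17318.56 = 1615.54
r = -414.76 / √(1377.64 × 1615.54) = -414.76 / 1491.8554 ≈ -0.278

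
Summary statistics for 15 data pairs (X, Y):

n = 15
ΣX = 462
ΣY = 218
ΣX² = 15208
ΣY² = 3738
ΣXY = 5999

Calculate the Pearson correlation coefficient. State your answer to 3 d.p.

r = (nΣXY − ΣXΣY) / √[(nΣX² − (ΣX)²)(nΣY² − (ΣY)²)]
Numerator: 15×5999 − 462×218 = -10731
Denominator: √[(228120 − 213444)(56070 − 47524)] = √[14676 × 8546] = 11199.1560
r = -10731 / 11199.1560 ≈ -0.958

-0.958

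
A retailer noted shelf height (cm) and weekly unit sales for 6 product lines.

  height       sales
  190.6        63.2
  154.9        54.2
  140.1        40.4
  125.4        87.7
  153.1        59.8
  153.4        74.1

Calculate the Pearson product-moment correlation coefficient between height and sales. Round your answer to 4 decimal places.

n = 6, Σx = 917.5, Σy = 379.4, Σx² = 142646.71, Σy² = 25322.18, Σxy = 57621.44
nΣxy − ΣxΣy = 345728.64 − 348099.5 = -2370.86
nΣx² − (Σx)² = 855880.26 − 841806.25 = 14074.01; nΣy² − (Σy)² = 151933.08 − 143944.36 = 7988.72
r = -2370.86 / √(14074.01 × 7988.72) = -2370.86 / 10603.4582 ≈ -0.2236

-0.2236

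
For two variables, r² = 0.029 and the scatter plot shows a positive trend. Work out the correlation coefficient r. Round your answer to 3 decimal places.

0.170

|r| = √0.029 = 0.170
The association is positive, so r = 0.170.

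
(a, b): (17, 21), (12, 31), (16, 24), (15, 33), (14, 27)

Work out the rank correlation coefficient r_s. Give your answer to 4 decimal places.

Rank a: 5, 1, 4, 3, 2
Rank b: 1, 4, 2, 5, 3
d = rank(a) − rank(b): 4, -3, 2, -2, -1; Σd² = 34
ρ = 1 − 6Σd² / [n(n²−1)] = 1 − 6×34 / (5×24) = 1 − 204/120 ≈ -0.7000

-0.7000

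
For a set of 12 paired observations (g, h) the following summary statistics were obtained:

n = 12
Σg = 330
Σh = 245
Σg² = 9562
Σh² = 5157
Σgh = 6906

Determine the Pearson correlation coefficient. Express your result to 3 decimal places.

r = (nΣgh − ΣgΣh) / √[(nΣg² − (Σg)²)(nΣh² − (Σh)²)]
Numerator: 12×6906 − 330×245 = 2022
Denominator: √[(114744 − 108900)(61884 − 60025)] = √[5844 × 1859] = 3296.0576
r = 2022 / 3296.0576 ≈ 0.613

0.613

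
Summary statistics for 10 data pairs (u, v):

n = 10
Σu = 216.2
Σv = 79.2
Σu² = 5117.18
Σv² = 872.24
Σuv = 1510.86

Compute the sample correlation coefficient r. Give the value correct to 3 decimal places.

-0.612

r = (nΣuv − ΣuΣv) / √[(nΣu² − (Σu)²)(nΣv² − (Σv)²)]
Numerator: 10×1510.86 − 216.2×79.2 = -2014.44
Denominator: √[(51171.8 − 46742.44)(8722.4 − 6272.64)] = √[4429.36 × 2449.76] = 3294.0657
r = -2014.44 / 3294.0657 ≈ -0.612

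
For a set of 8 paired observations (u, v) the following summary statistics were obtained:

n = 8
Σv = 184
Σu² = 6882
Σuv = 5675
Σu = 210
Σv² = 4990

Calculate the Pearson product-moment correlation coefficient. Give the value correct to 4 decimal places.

0.8294

r = (nΣuv − ΣuΣv) / √[(nΣu² − (Σu)²)(nΣv² − (Σv)²)]
Numerator: 8×5675 − 210×184 = 6760
Denominator: √[(55056 − 44100)(39920 − 33856)] = √[10956 × 6064] = 8150.9008
r = 6760 / 8150.9008 ≈ 0.8294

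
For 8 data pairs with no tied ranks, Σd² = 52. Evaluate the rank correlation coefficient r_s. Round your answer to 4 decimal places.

ρ = 1 − 6Σd² / [n(n²−1)] = 1 − 6×52 / (8×63)
  = 1 − 312/504 = 1 − 0.61905 ≈ 0.3810

0.3810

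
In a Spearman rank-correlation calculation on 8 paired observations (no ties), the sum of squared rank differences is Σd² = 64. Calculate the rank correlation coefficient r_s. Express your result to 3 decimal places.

0.238

ρ = 1 − 6Σd² / [n(n²−1)] = 1 − 6×64 / (8×63)
  = 1 − 384/504 = 1 − 0.7619 ≈ 0.238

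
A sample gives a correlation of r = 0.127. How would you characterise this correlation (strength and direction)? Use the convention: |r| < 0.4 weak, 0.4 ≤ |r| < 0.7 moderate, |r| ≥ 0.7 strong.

r = 0.127 > 0 so the relationship is positive.
|r| = 0.127, which falls in the weak range.

weak positive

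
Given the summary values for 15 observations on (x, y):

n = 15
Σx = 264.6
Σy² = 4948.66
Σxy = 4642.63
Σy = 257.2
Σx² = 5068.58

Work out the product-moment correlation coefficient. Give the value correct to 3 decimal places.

0.227

r = (nΣxy − ΣxΣy) / √[(nΣx² − (Σx)²)(nΣy² − (Σy)²)]
Numerator: 15×4642.63 − 264.6×257.2 = 1584.33
Denominator: √[(76028.7 − 70013.16)(74229.9 − 66151.84)] = √[6015.54 × 8078.06] = 6970.9320
r = 1584.33 / 6970.9320 ≈ 0.227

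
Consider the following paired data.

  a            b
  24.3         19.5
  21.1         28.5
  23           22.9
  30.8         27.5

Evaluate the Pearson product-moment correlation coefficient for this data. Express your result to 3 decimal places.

0.162

n = 4, Σa = 99.2, Σb = 98.4, Σa² = 2513.34, Σb² = 2473.16, Σab = 2448.9
nΣab − ΣaΣb = 9795.6 − 9761.28 = 34.32
nΣa² − (Σa)² = 10053.36 − 9840.64 = 212.72; nΣb² − (Σb)² = 9892.64 − 9682.56 = 210.08
r = 34.32 / √(212.72 × 210.08) = 34.32 / 211.3959 ≈ 0.162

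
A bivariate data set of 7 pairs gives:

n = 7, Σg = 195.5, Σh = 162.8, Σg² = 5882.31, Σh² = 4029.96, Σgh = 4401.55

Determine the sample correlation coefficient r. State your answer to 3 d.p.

-0.453

r = (nΣgh − ΣgΣh) / √[(nΣg² − (Σg)²)(nΣh² − (Σh)²)]
Numerator: 7×4401.55 − 195.5×162.8 = -1016.55
Denominator: √[(41176.17 − 38220.25)(28209.72 − 26503.84)] = √[2955.92 × 1705.88] = 2245.5389
r = -1016.55 / 2245.5389 ≈ -0.453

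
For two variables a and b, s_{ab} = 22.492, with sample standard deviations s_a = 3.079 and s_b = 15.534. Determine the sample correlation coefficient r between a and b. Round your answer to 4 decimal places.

0.4703

r = Cov(a,b) / (s_a · s_b) = 22.492 / (3.079 × 15.534)
  = 22.492 / 47.8292 ≈ 0.4703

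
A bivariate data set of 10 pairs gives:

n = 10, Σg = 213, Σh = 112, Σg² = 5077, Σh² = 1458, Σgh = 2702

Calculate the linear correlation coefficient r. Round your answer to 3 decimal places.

0.954

r = (nΣgh − ΣgΣh) / √[(nΣg² − (Σg)²)(nΣh² − (Σh)²)]
Numerator: 10×2702 − 213×112 = 3164
Denominator: √[(50770 − 45369)(14580 − 12544)] = √[5401 × 2036] = 3316.0875
r = 3164 / 3316.0875 ≈ 0.954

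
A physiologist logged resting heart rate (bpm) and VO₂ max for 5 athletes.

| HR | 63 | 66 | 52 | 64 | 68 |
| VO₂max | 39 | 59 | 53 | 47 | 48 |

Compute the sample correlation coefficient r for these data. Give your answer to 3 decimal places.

n = 5, Σx = 313, Σy = 246, Σx² = 19749, Σy² = 12324, Σxy = 15379
nΣxy − ΣxΣy = 76895 − 76998 = -103
nΣx² − (Σx)² = 98745 − 97969 = 776; nΣy² − (Σy)² = 61620 − 60516 = 1104
r = -103 / √(776 × 1104) = -103 / 925.5831 ≈ -0.111

-0.111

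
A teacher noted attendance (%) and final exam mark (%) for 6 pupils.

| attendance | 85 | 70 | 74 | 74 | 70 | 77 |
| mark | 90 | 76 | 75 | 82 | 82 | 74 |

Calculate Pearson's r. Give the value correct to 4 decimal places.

0.5948

n = 6, Σx = 450, Σy = 479, Σx² = 33906, Σy² = 38425, Σxy = 36026
nΣxy − ΣxΣy = 216156 − 215550 = 606
nΣx² − (Σx)² = 203436 − 202500 = 936; nΣy² − (Σy)² = 230550 − 229441 = 1109
r = 606 / √(936 × 1109) = 606 / 1018.8346 ≈ 0.5948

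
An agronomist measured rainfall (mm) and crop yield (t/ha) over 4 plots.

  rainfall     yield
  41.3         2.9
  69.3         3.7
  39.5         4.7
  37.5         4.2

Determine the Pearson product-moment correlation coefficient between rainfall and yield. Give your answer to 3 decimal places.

n = 4, Σx = 187.6, Σy = 15.5, Σx² = 9474.68, Σy² = 61.83, Σxy = 719.33
nΣxy − ΣxΣy = 2877.32 − 2907.8 = -30.48
nΣx² − (Σx)² = 37898.72 − 35193.76 = 2704.96; nΣy² − (Σy)² = 247.32 − 240.25 = 7.07
r = -30.48 / √(2704.96 × 7.07) = -30.48 / 138.2898 ≈ -0.220

-0.220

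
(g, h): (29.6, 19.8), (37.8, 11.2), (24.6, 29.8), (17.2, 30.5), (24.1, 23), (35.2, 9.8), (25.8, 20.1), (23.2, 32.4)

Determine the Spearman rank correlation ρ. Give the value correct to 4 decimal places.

Rank g: 6, 8, 4, 1, 3, 7, 5, 2
Rank h: 3, 2, 6, 7, 5, 1, 4, 8
d = rank(g) − rank(h): 3, 6, -2, -6, -2, 6, 1, -6; Σd² = 162
ρ = 1 − 6Σd² / [n(n²−1)] = 1 − 6×162 / (8×63) = 1 − 972/504 ≈ -0.9286

-0.9286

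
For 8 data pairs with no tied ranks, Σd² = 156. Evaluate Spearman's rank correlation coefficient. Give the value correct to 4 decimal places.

-0.8571

ρ = 1 − 6Σd² / [n(n²−1)] = 1 − 6×156 / (8×63)
  = 1 − 936/504 = 1 − 1.85714 ≈ -0.8571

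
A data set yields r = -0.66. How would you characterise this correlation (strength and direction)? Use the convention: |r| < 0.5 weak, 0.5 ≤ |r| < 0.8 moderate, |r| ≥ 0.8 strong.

r = -0.66 < 0 so the relationship is negative.
|r| = 0.66, which falls in the moderate range.

moderate negative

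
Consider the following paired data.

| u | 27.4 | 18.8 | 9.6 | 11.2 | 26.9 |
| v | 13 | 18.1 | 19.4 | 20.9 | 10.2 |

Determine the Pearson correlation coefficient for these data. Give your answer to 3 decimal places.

-0.928

n = 5, Σu = 93.9, Σv = 81.6, Σu² = 2045.41, Σv² = 1413.82, Σuv = 1391.18
nΣuv − ΣuΣv = 6955.9 − 7662.24 = -706.34
nΣu² − (Σu)² = 10227.05 − 8817.21 = 1409.84; nΣv² − (Σv)² = 7069.1 − 6658.56 = 410.54
r = -706.34 / √(1409.84 × 410.54) = -706.34 / 760.7862 ≈ -0.928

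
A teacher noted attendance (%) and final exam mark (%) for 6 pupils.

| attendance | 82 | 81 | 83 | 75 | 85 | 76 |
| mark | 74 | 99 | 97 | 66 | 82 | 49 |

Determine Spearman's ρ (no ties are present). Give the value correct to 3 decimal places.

0.543

Rank attendance: 4, 3, 5, 1, 6, 2
Rank mark: 3, 6, 5, 2, 4, 1
d = rank(attendance) − rank(mark): 1, -3, 0, -1, 2, 1; Σd² = 16
ρ = 1 − 6Σd² / [n(n²−1)] = 1 − 6×16 / (6×35) = 1 − 96/210 ≈ 0.543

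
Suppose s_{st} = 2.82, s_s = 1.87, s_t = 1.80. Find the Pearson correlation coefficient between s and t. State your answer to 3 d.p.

0.838

r = Cov(s,t) / (s_s · s_t) = 2.82 / (1.87 × 1.80)
  = 2.82 / 3.3660 ≈ 0.838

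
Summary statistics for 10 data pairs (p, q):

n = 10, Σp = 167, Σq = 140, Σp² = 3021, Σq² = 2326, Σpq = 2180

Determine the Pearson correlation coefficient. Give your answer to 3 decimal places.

-0.542

r = (nΣpq − ΣpΣq) / √[(nΣp² − (Σp)²)(nΣq² − (Σq)²)]
Numerator: 10×2180 − 167×140 = -1580
Denominator: √[(30210 − 27889)(23260 − 19600)] = √[2321 × 3660] = 2914.5943
r = -1580 / 2914.5943 ≈ -0.542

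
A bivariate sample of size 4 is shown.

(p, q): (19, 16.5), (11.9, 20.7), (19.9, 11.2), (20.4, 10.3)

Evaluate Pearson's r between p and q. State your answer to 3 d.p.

-0.898

n = 4, Σp = 71.2, Σq = 58.7, Σp² = 1314.78, Σq² = 932.27, Σpq = 992.83
nΣpq − ΣpΣq = 3971.32 − 4179.44 = -208.12
nΣp² − (Σp)² = 5259.12 − 5069.44 = 189.68; nΣq² − (Σq)² = 3729.08 − 3445.69 = 283.39
r = -208.12 / √(189.68 × 283.39) = -208.12 / 231.8478 ≈ -0.898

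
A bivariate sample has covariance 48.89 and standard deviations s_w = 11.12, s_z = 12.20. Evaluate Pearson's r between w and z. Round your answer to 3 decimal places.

r = Cov(w,z) / (s_w · s_z) = 48.89 / (11.12 × 12.20)
  = 48.89 / 135.6640 ≈ 0.360

0.360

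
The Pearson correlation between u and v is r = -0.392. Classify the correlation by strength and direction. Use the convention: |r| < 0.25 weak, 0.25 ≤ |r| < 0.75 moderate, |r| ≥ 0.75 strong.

r = -0.392 < 0 so the relationship is negative.
|r| = 0.392, which falls in the moderate range.

moderate negative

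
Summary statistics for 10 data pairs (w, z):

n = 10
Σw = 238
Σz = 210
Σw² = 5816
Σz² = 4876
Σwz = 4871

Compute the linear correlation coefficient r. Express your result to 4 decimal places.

-0.4778

r = (nΣwz − ΣwΣz) / √[(nΣw² − (Σw)²)(nΣz² − (Σz)²)]
Numerator: 10×4871 − 238×210 = -1270
Denominator: √[(58160 − 56644)(48760 − 44100)] = √[1516 × 4660] = 2657.9240
r = -1270 / 2657.9240 ≈ -0.4778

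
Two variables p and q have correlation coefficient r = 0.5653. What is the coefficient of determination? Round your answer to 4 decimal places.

r² = (0.5653)² = 0.3196

0.3196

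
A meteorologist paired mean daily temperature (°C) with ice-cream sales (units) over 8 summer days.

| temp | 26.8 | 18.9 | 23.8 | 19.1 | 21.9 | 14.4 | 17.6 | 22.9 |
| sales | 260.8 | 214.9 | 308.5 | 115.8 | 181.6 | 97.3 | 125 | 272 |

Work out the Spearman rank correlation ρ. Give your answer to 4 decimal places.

Rank temp: 8, 3, 7, 4, 5, 1, 2, 6
Rank sales: 6, 5, 8, 2, 4, 1, 3, 7
d = rank(temp) − rank(sales): 2, -2, -1, 2, 1, 0, -1, -1; Σd² = 16
ρ = 1 − 6Σd² / [n(n²−1)] = 1 − 6×16 / (8×63) = 1 − 96/504 ≈ 0.8095

0.8095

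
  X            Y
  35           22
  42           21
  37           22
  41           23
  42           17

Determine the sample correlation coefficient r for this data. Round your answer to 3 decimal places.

-0.465

n = 5, ΣX = 197, ΣY = 105, ΣX² = 7803, ΣY² = 2227, ΣXY = 4123
nΣXY − ΣXΣY = 20615 − 20685 = -70
nΣX² − (ΣX)² = 39015 − 38809 = 206; nΣY² − (ΣY)² = 11135 − 11025 = 110
r = -70 / √(206 × 110) = -70 / 150.5324 ≈ -0.465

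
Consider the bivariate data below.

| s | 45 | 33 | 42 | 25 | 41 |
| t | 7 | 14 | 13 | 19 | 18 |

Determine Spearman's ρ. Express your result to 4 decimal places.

-0.9000

Rank s: 5, 2, 4, 1, 3
Rank t: 1, 3, 2, 5, 4
d = rank(s) − rank(t): 4, -1, 2, -4, -1; Σd² = 38
ρ = 1 − 6Σd² / [n(n²−1)] = 1 − 6×38 / (5×24) = 1 − 228/120 ≈ -0.9000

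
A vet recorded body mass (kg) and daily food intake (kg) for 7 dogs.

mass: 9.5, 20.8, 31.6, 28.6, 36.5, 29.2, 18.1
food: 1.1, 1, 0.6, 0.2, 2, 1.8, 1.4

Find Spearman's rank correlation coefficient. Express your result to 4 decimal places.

0.2143

Rank mass: 1, 3, 6, 4, 7, 5, 2
Rank food: 4, 3, 2, 1, 7, 6, 5
d = rank(mass) − rank(food): -3, 0, 4, 3, 0, -1, -3; Σd² = 44
ρ = 1 − 6Σd² / [n(n²−1)] = 1 − 6×44 / (7×48) = 1 − 264/336 ≈ 0.2143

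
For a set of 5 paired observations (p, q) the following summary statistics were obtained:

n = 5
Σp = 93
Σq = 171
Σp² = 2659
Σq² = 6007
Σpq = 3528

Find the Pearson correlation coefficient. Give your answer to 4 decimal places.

0.9044

r = (nΣpq − ΣpΣq) / √[(nΣp² − (Σp)²)(nΣq² − (Σq)²)]
Numerator: 5×3528 − 93×171 = 1737
Denominator: √[(13295 − 8649)(30035 − 29241)] = √[4646 × 794] = 1920.6572
r = 1737 / 1920.6572 ≈ 0.9044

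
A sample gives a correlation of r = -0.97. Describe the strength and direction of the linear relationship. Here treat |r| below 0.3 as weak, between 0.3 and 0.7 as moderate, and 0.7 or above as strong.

strong negative

r = -0.97 < 0 so the relationship is negative.
|r| = 0.97, which falls in the strong range.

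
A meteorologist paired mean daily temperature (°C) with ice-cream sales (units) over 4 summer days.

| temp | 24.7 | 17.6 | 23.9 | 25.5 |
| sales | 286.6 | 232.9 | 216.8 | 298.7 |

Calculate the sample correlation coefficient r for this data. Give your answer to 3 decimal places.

n = 4, Σx = 91.7, Σy = 1035, Σx² = 2141.31, Σy² = 272605.9, Σxy = 23976.43
nΣxy − ΣxΣy = 95905.72 − 94909.5 = 996.22
nΣx² − (Σx)² = 8565.24 − 8408.89 = 156.35; nΣy² − (Σy)² = 1090423.6 − 1071225 = 19198.6
r = 996.22 / √(156.35 × 19198.6) = 996.22 / 1732.5418 ≈ 0.575

0.575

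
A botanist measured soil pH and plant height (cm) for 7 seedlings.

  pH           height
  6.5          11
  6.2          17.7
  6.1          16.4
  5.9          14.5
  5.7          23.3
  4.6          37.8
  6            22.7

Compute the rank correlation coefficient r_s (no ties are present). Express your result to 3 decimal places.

Rank pH: 7, 6, 5, 3, 2, 1, 4
Rank height: 1, 4, 3, 2, 6, 7, 5
d = rank(pH) − rank(height): 6, 2, 2, 1, -4, -6, -1; Σd² = 98
ρ = 1 − 6Σd² / [n(n²−1)] = 1 − 6×98 / (7×48) = 1 − 588/336 ≈ -0.750

-0.750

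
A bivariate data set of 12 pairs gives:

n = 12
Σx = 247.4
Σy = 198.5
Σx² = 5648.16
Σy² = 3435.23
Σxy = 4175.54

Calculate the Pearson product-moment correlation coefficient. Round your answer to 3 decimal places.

r = (nΣxy − ΣxΣy) / √[(nΣx² − (Σx)²)(nΣy² − (Σy)²)]
Numerator: 12×4175.54 − 247.4×198.5 = 997.58
Denominator: √[(67777.92 − 61206.76)(41222.76 − 39402.25)] = √[6571.16 × 1820.51] = 3458.7371
r = 997.58 / 3458.7371 ≈ 0.288

0.288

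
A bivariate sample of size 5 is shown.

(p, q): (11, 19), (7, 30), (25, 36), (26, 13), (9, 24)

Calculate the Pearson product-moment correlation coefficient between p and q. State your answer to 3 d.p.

-0.091

n = 5, Σp = 78, Σq = 122, Σp² = 1552, Σq² = 3302, Σpq = 1873
nΣpq − ΣpΣq = 9365 − 9516 = -151
nΣp² − (Σp)² = 7760 − 6084 = 1676; nΣq² − (Σq)² = 16510 − 14884 = 1626
r = -151 / √(1676 × 1626) = -151 / 1650.8107 ≈ -0.091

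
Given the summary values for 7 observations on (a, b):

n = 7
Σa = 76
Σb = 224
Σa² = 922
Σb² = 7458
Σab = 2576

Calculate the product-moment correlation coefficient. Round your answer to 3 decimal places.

0.859

r = (nΣab − ΣaΣb) / √[(nΣa² − (Σa)²)(nΣb² − (Σb)²)]
Numerator: 7×2576 − 76×224 = 1008
Denominator: √[(6454 − 5776)(52206 − 50176)] = √[678 × 2030] = 1173.1752
r = 1008 / 1173.1752 ≈ 0.859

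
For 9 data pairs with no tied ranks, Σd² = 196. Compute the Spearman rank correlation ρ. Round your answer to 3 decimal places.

ρ = 1 − 6Σd² / [n(n²−1)] = 1 − 6×196 / (9×80)
  = 1 − 1176/720 = 1 − 1.6333 ≈ -0.633

-0.633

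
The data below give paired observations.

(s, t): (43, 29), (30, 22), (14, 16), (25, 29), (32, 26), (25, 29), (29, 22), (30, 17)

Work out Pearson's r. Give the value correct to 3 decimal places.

0.481

n = 8, Σs = 228, Σt = 190, Σs² = 6960, Σt² = 4712, Σst = 5561
nΣst − ΣsΣt = 44488 − 43320 = 1168
nΣs² − (Σs)² = 55680 − 51984 = 3696; nΣt² − (Σt)² = 37696 − 36100 = 1596
r = 1168 / √(3696 × 1596) = 1168 / 2428.7478 ≈ 0.481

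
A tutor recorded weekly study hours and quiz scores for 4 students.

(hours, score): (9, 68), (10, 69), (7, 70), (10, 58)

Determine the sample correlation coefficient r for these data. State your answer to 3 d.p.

-0.551

n = 4, Σx = 36, Σy = 265, Σx² = 330, Σy² = 17649, Σxy = 2372
nΣxy − ΣxΣy = 9488 − 9540 = -52
nΣx² − (Σx)² = 1320 − 1296 = 24; nΣy² − (Σy)² = 70596 − 70225 = 371
r = -52 / √(24 × 371) = -52 / 94.3610 ≈ -0.551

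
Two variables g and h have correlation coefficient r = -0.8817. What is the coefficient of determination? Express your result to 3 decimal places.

0.777

r² = (-0.8817)² = 0.777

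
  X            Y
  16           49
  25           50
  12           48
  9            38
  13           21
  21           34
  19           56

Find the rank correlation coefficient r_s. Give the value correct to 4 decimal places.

Rank X: 4, 7, 2, 1, 3, 6, 5
Rank Y: 5, 6, 4, 3, 1, 2, 7
d = rank(X) − rank(Y): -1, 1, -2, -2, 2, 4, -2; Σd² = 34
ρ = 1 − 6Σd² / [n(n²−1)] = 1 − 6×34 / (7×48) = 1 − 204/336 ≈ 0.3929

0.3929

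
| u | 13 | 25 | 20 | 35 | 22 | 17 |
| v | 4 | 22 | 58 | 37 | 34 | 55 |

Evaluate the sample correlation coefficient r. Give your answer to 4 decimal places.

n = 6, Σu = 132, Σv = 210, Σu² = 3192, Σv² = 9414, Σuv = 4740
nΣuv − ΣuΣv = 28440 − 27720 = 720
nΣu² − (Σu)² = 19152 − 17424 = 1728; nΣv² − (Σv)² = 56484 − 44100 = 12384
r = 720 / √(1728 × 12384) = 720 / 4625.9650 ≈ 0.1556

0.1556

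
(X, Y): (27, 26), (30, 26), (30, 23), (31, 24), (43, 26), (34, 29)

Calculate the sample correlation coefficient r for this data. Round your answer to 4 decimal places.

n = 6, ΣX = 195, ΣY = 154, ΣX² = 6495, ΣY² = 3974, ΣXY = 5020
nΣXY − ΣXΣY = 30120 − 30030 = 90
nΣX² − (ΣX)² = 38970 − 38025 = 945; nΣY² − (ΣY)² = 23844 − 23716 = 128
r = 90 / √(945 × 128) = 90 / 347.7930 ≈ 0.2588

0.2588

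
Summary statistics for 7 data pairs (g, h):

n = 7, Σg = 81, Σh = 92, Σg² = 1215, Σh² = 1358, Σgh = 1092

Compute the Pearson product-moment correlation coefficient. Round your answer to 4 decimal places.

r = (nΣgh − ΣgΣh) / √[(nΣg² − (Σg)²)(nΣh² − (Σh)²)]
Numerator: 7×1092 − 81×92 = 192
Denominator: √[(8505 − 6561)(9506 − 8464)] = √[1944 × 1042] = 1423.2526
r = 192 / 1423.2526 ≈ 0.1349

0.1349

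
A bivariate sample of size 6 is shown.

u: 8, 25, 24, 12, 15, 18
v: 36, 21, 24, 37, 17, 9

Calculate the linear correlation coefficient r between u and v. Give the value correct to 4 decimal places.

n = 6, Σu = 102, Σv = 144, Σu² = 1958, Σv² = 4052, Σuv = 2250
nΣuv − ΣuΣv = 13500 − 14688 = -1188
nΣu² − (Σu)² = 11748 − 10404 = 1344; nΣv² − (Σv)² = 24312 − 20736 = 3576
r = -1188 / √(1344 × 3576) = -1188 / 2192.2920 ≈ -0.5419

-0.5419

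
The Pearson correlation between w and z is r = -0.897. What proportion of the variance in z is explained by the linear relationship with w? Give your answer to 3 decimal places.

0.805

r² = (-0.897)² = 0.805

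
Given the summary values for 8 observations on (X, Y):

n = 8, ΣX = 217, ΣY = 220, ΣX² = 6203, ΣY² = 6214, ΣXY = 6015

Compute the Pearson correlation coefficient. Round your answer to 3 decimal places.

0.208

r = (nΣXY − ΣXΣY) / √[(nΣX² − (ΣX)²)(nΣY² − (ΣY)²)]
Numerator: 8×6015 − 217×220 = 380
Denominator: √[(49624 − 47089)(49712 − 48400)] = √[2535 × 1312] = 1823.7105
r = 380 / 1823.7105 ≈ 0.208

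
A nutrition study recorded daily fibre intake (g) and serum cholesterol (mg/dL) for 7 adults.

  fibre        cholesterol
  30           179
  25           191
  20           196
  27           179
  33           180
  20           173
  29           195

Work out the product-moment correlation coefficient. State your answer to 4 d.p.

-0.1271

n = 7, Σx = 184, Σy = 1293, Σx² = 4984, Σy² = 239333, Σxy = 33953
nΣxy − ΣxΣy = 237671 − 237912 = -241
nΣx² − (Σx)² = 34888 − 33856 = 1032; nΣy² − (Σy)² = 1675331 − 1671849 = 3482
r = -241 / √(1032 × 3482) = -241 / 1895.6329 ≈ -0.1271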